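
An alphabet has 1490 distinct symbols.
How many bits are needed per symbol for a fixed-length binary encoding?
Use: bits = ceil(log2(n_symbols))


log2(1490) = 10.5411
Bracket: 2^10 = 1024 < 1490 <= 2^11 = 2048
So ceil(log2(1490)) = 11

bits = ceil(log2(1490)) = ceil(10.5411) = 11 bits


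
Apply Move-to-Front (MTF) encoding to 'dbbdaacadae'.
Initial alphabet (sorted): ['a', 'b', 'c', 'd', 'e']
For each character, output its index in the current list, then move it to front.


MTF encoding:
'd': index 3 in ['a', 'b', 'c', 'd', 'e'] -> ['d', 'a', 'b', 'c', 'e']
'b': index 2 in ['d', 'a', 'b', 'c', 'e'] -> ['b', 'd', 'a', 'c', 'e']
'b': index 0 in ['b', 'd', 'a', 'c', 'e'] -> ['b', 'd', 'a', 'c', 'e']
'd': index 1 in ['b', 'd', 'a', 'c', 'e'] -> ['d', 'b', 'a', 'c', 'e']
'a': index 2 in ['d', 'b', 'a', 'c', 'e'] -> ['a', 'd', 'b', 'c', 'e']
'a': index 0 in ['a', 'd', 'b', 'c', 'e'] -> ['a', 'd', 'b', 'c', 'e']
'c': index 3 in ['a', 'd', 'b', 'c', 'e'] -> ['c', 'a', 'd', 'b', 'e']
'a': index 1 in ['c', 'a', 'd', 'b', 'e'] -> ['a', 'c', 'd', 'b', 'e']
'd': index 2 in ['a', 'c', 'd', 'b', 'e'] -> ['d', 'a', 'c', 'b', 'e']
'a': index 1 in ['d', 'a', 'c', 'b', 'e'] -> ['a', 'd', 'c', 'b', 'e']
'e': index 4 in ['a', 'd', 'c', 'b', 'e'] -> ['e', 'a', 'd', 'c', 'b']


Output: [3, 2, 0, 1, 2, 0, 3, 1, 2, 1, 4]


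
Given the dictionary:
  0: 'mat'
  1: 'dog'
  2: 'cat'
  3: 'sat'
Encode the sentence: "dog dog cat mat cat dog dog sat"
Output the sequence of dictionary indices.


Look up each word in the dictionary:
  'dog' -> 1
  'dog' -> 1
  'cat' -> 2
  'mat' -> 0
  'cat' -> 2
  'dog' -> 1
  'dog' -> 1
  'sat' -> 3

Encoded: [1, 1, 2, 0, 2, 1, 1, 3]


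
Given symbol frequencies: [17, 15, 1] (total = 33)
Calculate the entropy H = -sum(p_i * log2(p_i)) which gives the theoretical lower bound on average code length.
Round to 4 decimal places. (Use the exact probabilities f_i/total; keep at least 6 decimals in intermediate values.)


Per-symbol terms -p_i * log2(p_i) with p_i = f_i/33:
  p = 17/33 = 0.515152: log2(p) = -0.956931, -p*log2(p) = 0.492965
  p = 15/33 = 0.454545: log2(p) = -1.137504, -p*log2(p) = 0.517047
  p = 1/33 = 0.030303: log2(p) = -5.044394, -p*log2(p) = 0.152860
H = 0.492965 + 0.517047 + 0.152860 = 1.162872

H = 1.1629 bits/symbol


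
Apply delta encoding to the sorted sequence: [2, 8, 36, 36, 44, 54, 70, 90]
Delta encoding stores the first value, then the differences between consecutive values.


First value: 2
Deltas:
  8 - 2 = 6
  36 - 8 = 28
  36 - 36 = 0
  44 - 36 = 8
  54 - 44 = 10
  70 - 54 = 16
  90 - 70 = 20


Delta encoded: [2, 6, 28, 0, 8, 10, 16, 20]


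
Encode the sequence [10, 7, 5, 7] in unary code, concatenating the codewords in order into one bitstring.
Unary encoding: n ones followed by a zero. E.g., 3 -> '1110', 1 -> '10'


Encode each number as n ones followed by a terminating 0:
  10 -> 11111111110 (11 bits)
  7 -> 11111110 (8 bits)
  5 -> 111110 (6 bits)
  7 -> 11111110 (8 bits)
Total length = 11 + 8 + 6 + 8 = 33 bits.

Unary([10, 7, 5, 7]) = 111111111101111111011111011111110 (33 bits)


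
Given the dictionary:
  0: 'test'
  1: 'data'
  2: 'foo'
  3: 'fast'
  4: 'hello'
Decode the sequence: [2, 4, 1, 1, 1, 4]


Look up each index in the dictionary:
  2 -> 'foo'
  4 -> 'hello'
  1 -> 'data'
  1 -> 'data'
  1 -> 'data'
  4 -> 'hello'

Decoded: "foo hello data data data hello"


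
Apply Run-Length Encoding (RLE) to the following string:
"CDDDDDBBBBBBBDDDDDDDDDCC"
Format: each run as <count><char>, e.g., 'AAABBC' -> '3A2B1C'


Scanning runs left to right:
  i=0: run of 'C' x 1 -> '1C'
  i=1: run of 'D' x 5 -> '5D'
  i=6: run of 'B' x 7 -> '7B'
  i=13: run of 'D' x 9 -> '9D'
  i=22: run of 'C' x 2 -> '2C'

RLE = 1C5D7B9D2C


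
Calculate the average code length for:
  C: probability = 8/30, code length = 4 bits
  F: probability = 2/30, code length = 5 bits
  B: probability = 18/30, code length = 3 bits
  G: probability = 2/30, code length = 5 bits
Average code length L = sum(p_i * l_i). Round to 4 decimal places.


Weighted contributions p_i * l_i:
  C: (8/30) * 4 = 32/30
  F: (2/30) * 5 = 10/30
  B: (18/30) * 3 = 54/30
  G: (2/30) * 5 = 10/30
Sum = (32 + 10 + 54 + 10)/30 = 106/30

L = 106/30 = 3.5333 bits/symbol


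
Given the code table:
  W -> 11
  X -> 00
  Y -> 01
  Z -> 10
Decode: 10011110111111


Decoding:
10 -> Z
01 -> Y
11 -> W
10 -> Z
11 -> W
11 -> W
11 -> W


Result: ZYWZWWW


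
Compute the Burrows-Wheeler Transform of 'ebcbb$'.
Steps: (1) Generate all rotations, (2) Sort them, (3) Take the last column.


Rotations (sorted):
  0: $ebcbb -> last char: b
  1: b$ebcb -> last char: b
  2: bb$ebc -> last char: c
  3: bcbb$e -> last char: e
  4: cbb$eb -> last char: b
  5: ebcbb$ -> last char: $


BWT = bbceb$


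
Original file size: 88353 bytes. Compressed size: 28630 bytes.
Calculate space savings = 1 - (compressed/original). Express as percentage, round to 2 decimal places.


ratio = compressed/original = 28630/88353 = 0.324041
savings = 1 - ratio = 1 - 0.324041 = 0.675959
as a percentage: 0.675959 * 100 = 67.6%

Space savings = 1 - 28630/88353 = 67.6%


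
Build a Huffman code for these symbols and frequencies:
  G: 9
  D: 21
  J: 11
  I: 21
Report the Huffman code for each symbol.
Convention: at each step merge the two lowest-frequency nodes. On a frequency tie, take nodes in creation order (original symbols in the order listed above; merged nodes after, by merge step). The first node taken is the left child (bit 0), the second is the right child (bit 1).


Huffman tree construction:
Step 1: Merge G(9) + J(11) = 20
Step 2: Merge (G+J)(20) + D(21) = 41
Step 3: Merge I(21) + ((G+J)+D)(41) = 62
Read each symbol's code off the tree from the root (left child = 0, right child = 1).

Codes:
  G: 100 (length 3)
  D: 11 (length 2)
  J: 101 (length 3)
  I: 0 (length 1)
Average code length: 123/62 = 1.9839 bits/symbol


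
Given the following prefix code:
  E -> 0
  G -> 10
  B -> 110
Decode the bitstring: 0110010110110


Decoding step by step:
Bits 0 -> E
Bits 110 -> B
Bits 0 -> E
Bits 10 -> G
Bits 110 -> B
Bits 110 -> B


Decoded message: EBEGBB


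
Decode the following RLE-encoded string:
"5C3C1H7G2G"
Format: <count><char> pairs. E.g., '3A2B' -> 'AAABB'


Expanding each <count><char> pair:
  5C -> 'CCCCC'
  3C -> 'CCC'
  1H -> 'H'
  7G -> 'GGGGGGG'
  2G -> 'GG'

Decoded = CCCCCCCCHGGGGGGGGG


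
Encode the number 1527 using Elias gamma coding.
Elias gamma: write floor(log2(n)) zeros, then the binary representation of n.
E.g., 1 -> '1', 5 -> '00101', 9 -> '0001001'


num_bits = floor(log2(1527)) + 1 = 11
leading_zeros = num_bits - 1 = 10
binary(1527) = 10111110111

Elias gamma(1527) = '0000000000' + '10111110111' = 000000000010111110111 (21 bits)


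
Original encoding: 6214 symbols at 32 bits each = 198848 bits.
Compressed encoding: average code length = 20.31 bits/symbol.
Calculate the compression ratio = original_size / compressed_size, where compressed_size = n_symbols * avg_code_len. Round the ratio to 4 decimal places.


original_size = n_symbols * orig_bits = 6214 * 32 = 198848 bits
compressed_size = n_symbols * avg_code_len = 6214 * 20.31 = 126206.34 bits
ratio = original_size / compressed_size = 198848 / 126206.34 = 1.5756

Compression ratio = 1.5756


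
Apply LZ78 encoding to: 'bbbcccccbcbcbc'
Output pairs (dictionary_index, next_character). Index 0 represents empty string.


LZ78 encoding steps:
Dictionary: {0: ''}
Step 1: w='' (idx 0), next='b' -> output (0, 'b'), add 'b' as idx 1
Step 2: w='b' (idx 1), next='b' -> output (1, 'b'), add 'bb' as idx 2
Step 3: w='' (idx 0), next='c' -> output (0, 'c'), add 'c' as idx 3
Step 4: w='c' (idx 3), next='c' -> output (3, 'c'), add 'cc' as idx 4
Step 5: w='cc' (idx 4), next='b' -> output (4, 'b'), add 'ccb' as idx 5
Step 6: w='c' (idx 3), next='b' -> output (3, 'b'), add 'cb' as idx 6
Step 7: w='cb' (idx 6), next='c' -> output (6, 'c'), add 'cbc' as idx 7


Encoded: [(0, 'b'), (1, 'b'), (0, 'c'), (3, 'c'), (4, 'b'), (3, 'b'), (6, 'c')]


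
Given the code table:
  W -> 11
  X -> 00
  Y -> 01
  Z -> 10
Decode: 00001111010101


Decoding:
00 -> X
00 -> X
11 -> W
11 -> W
01 -> Y
01 -> Y
01 -> Y


Result: XXWWYYY


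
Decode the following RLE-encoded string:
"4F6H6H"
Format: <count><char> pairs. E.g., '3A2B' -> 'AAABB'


Expanding each <count><char> pair:
  4F -> 'FFFF'
  6H -> 'HHHHHH'
  6H -> 'HHHHHH'

Decoded = FFFFHHHHHHHHHHHH


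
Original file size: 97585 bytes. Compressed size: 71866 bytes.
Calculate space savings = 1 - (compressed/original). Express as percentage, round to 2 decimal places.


ratio = compressed/original = 71866/97585 = 0.736445
savings = 1 - ratio = 1 - 0.736445 = 0.263555
as a percentage: 0.263555 * 100 = 26.36%

Space savings = 1 - 71866/97585 = 26.36%


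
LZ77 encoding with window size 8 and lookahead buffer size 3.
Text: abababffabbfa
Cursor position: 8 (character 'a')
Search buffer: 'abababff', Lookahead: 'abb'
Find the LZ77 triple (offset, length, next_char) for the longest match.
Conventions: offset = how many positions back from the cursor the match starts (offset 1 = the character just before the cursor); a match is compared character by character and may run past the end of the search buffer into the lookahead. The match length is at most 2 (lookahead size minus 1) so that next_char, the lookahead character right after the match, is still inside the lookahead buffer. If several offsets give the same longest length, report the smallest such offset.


Try each offset into the search buffer:
  offset=1 (pos 7, char 'f'): match length 0
  offset=2 (pos 6, char 'f'): match length 0
  offset=3 (pos 5, char 'b'): match length 0
  offset=4 (pos 4, char 'a'): match length 2
  offset=5 (pos 3, char 'b'): match length 0
  offset=6 (pos 2, char 'a'): match length 2
  offset=7 (pos 1, char 'b'): match length 0
  offset=8 (pos 0, char 'a'): match length 2
Longest match has length 2, found at offsets 4, 6, 8; take the smallest, offset 4.
next_char = character at position 8 + 2 = 10 -> 'b'

Best match: offset=4, length=2 (matching 'ab' starting at position 4)
LZ77 triple: (4, 2, 'b')


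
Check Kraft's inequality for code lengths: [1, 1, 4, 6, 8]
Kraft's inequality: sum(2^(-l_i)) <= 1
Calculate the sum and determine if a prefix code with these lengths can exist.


Sum = 2^(-1) + 2^(-1) + 2^(-4) + 2^(-6) + 2^(-8)
    = 0.5 + 0.5 + 0.0625 + 0.015625 + 0.00390625
    = 277/256 = 1.08203125
Since 1.08203125 > 1, Kraft's inequality is NOT satisfied.
A prefix code with these lengths CANNOT exist.

Kraft sum = 1.08203125. Not satisfied.


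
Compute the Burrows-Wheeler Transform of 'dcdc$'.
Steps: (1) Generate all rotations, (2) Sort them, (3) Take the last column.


Rotations (sorted):
  0: $dcdc -> last char: c
  1: c$dcd -> last char: d
  2: cdc$d -> last char: d
  3: dc$dc -> last char: c
  4: dcdc$ -> last char: $


BWT = cddc$


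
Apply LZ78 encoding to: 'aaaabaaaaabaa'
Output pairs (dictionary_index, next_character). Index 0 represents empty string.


LZ78 encoding steps:
Dictionary: {0: ''}
Step 1: w='' (idx 0), next='a' -> output (0, 'a'), add 'a' as idx 1
Step 2: w='a' (idx 1), next='a' -> output (1, 'a'), add 'aa' as idx 2
Step 3: w='a' (idx 1), next='b' -> output (1, 'b'), add 'ab' as idx 3
Step 4: w='aa' (idx 2), next='a' -> output (2, 'a'), add 'aaa' as idx 4
Step 5: w='aa' (idx 2), next='b' -> output (2, 'b'), add 'aab' as idx 5
Step 6: w='aa' (idx 2), end of input -> output (2, '')


Encoded: [(0, 'a'), (1, 'a'), (1, 'b'), (2, 'a'), (2, 'b'), (2, '')]


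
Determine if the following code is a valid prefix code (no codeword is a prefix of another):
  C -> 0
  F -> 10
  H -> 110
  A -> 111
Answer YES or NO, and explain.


Checking each pair (does one codeword prefix another?):
  C='0' vs F='10': no prefix
  C='0' vs H='110': no prefix
  C='0' vs A='111': no prefix
  F='10' vs C='0': no prefix
  F='10' vs H='110': no prefix
  F='10' vs A='111': no prefix
  H='110' vs C='0': no prefix
  H='110' vs F='10': no prefix
  H='110' vs A='111': no prefix
  A='111' vs C='0': no prefix
  A='111' vs F='10': no prefix
  A='111' vs H='110': no prefix
No violation found over all pairs.

YES -- this is a valid prefix code. No codeword is a prefix of any other codeword.


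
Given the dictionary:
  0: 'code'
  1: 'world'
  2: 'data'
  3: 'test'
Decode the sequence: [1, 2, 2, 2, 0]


Look up each index in the dictionary:
  1 -> 'world'
  2 -> 'data'
  2 -> 'data'
  2 -> 'data'
  0 -> 'code'

Decoded: "world data data data code"


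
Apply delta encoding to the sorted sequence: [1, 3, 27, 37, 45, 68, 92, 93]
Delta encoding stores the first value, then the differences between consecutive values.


First value: 1
Deltas:
  3 - 1 = 2
  27 - 3 = 24
  37 - 27 = 10
  45 - 37 = 8
  68 - 45 = 23
  92 - 68 = 24
  93 - 92 = 1


Delta encoded: [1, 2, 24, 10, 8, 23, 24, 1]


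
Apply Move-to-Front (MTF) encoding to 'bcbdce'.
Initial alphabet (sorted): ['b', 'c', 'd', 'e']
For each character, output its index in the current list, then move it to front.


MTF encoding:
'b': index 0 in ['b', 'c', 'd', 'e'] -> ['b', 'c', 'd', 'e']
'c': index 1 in ['b', 'c', 'd', 'e'] -> ['c', 'b', 'd', 'e']
'b': index 1 in ['c', 'b', 'd', 'e'] -> ['b', 'c', 'd', 'e']
'd': index 2 in ['b', 'c', 'd', 'e'] -> ['d', 'b', 'c', 'e']
'c': index 2 in ['d', 'b', 'c', 'e'] -> ['c', 'd', 'b', 'e']
'e': index 3 in ['c', 'd', 'b', 'e'] -> ['e', 'c', 'd', 'b']


Output: [0, 1, 1, 2, 2, 3]


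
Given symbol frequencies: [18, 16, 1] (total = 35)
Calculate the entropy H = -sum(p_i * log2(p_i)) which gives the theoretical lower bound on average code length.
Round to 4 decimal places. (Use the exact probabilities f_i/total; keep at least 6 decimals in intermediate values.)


Per-symbol terms -p_i * log2(p_i) with p_i = f_i/35:
  p = 18/35 = 0.514286: log2(p) = -0.959358, -p*log2(p) = 0.493384
  p = 16/35 = 0.457143: log2(p) = -1.129283, -p*log2(p) = 0.516244
  p = 1/35 = 0.028571: log2(p) = -5.129283, -p*log2(p) = 0.146551
H = 0.493384 + 0.516244 + 0.146551 = 1.156179

H = 1.1562 bits/symbol


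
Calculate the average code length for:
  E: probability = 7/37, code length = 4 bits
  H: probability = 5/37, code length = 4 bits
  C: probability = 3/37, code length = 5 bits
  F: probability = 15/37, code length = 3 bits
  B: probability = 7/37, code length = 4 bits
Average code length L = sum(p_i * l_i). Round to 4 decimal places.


Weighted contributions p_i * l_i:
  E: (7/37) * 4 = 28/37
  H: (5/37) * 4 = 20/37
  C: (3/37) * 5 = 15/37
  F: (15/37) * 3 = 45/37
  B: (7/37) * 4 = 28/37
Sum = (28 + 20 + 15 + 45 + 28)/37 = 136/37

L = 136/37 = 3.6757 bits/symbol


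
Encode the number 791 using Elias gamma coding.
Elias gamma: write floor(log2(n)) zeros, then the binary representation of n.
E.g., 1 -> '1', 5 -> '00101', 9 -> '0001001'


num_bits = floor(log2(791)) + 1 = 10
leading_zeros = num_bits - 1 = 9
binary(791) = 1100010111

Elias gamma(791) = '000000000' + '1100010111' = 0000000001100010111 (19 bits)


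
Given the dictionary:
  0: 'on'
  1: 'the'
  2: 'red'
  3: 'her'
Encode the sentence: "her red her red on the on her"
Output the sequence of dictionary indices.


Look up each word in the dictionary:
  'her' -> 3
  'red' -> 2
  'her' -> 3
  'red' -> 2
  'on' -> 0
  'the' -> 1
  'on' -> 0
  'her' -> 3

Encoded: [3, 2, 3, 2, 0, 1, 0, 3]


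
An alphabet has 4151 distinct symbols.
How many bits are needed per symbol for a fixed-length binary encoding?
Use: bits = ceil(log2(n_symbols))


log2(4151) = 12.0192
Bracket: 2^12 = 4096 < 4151 <= 2^13 = 8192
So ceil(log2(4151)) = 13

bits = ceil(log2(4151)) = ceil(12.0192) = 13 bits


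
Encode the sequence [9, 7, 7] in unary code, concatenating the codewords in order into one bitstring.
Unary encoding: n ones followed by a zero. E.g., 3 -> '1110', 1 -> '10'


Encode each number as n ones followed by a terminating 0:
  9 -> 1111111110 (10 bits)
  7 -> 11111110 (8 bits)
  7 -> 11111110 (8 bits)
Total length = 10 + 8 + 8 = 26 bits.

Unary([9, 7, 7]) = 11111111101111111011111110 (26 bits)


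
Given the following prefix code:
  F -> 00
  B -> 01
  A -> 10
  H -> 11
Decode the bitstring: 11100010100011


Decoding step by step:
Bits 11 -> H
Bits 10 -> A
Bits 00 -> F
Bits 10 -> A
Bits 10 -> A
Bits 00 -> F
Bits 11 -> H


Decoded message: HAFAAFH


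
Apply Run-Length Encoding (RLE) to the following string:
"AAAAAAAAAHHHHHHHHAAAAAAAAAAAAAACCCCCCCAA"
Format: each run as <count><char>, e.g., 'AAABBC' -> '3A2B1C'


Scanning runs left to right:
  i=0: run of 'A' x 9 -> '9A'
  i=9: run of 'H' x 8 -> '8H'
  i=17: run of 'A' x 14 -> '14A'
  i=31: run of 'C' x 7 -> '7C'
  i=38: run of 'A' x 2 -> '2A'

RLE = 9A8H14A7C2A


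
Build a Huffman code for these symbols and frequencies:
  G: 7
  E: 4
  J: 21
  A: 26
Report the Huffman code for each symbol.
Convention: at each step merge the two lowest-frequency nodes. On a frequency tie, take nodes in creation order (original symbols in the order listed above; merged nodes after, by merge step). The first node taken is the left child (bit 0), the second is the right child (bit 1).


Huffman tree construction:
Step 1: Merge E(4) + G(7) = 11
Step 2: Merge (E+G)(11) + J(21) = 32
Step 3: Merge A(26) + ((E+G)+J)(32) = 58
Read each symbol's code off the tree from the root (left child = 0, right child = 1).

Codes:
  G: 101 (length 3)
  E: 100 (length 3)
  J: 11 (length 2)
  A: 0 (length 1)
Average code length: 101/58 = 1.7414 bits/symbol


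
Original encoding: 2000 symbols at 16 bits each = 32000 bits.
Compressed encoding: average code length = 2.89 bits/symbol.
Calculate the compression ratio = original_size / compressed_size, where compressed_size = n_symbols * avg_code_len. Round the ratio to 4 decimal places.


original_size = n_symbols * orig_bits = 2000 * 16 = 32000 bits
compressed_size = n_symbols * avg_code_len = 2000 * 2.89 = 5780.0 bits
ratio = original_size / compressed_size = 32000 / 5780.0 = 5.5363

Compression ratio = 5.5363


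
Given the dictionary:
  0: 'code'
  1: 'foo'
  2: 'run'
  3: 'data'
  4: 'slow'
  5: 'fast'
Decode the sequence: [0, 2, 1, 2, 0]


Look up each index in the dictionary:
  0 -> 'code'
  2 -> 'run'
  1 -> 'foo'
  2 -> 'run'
  0 -> 'code'

Decoded: "code run foo run code"


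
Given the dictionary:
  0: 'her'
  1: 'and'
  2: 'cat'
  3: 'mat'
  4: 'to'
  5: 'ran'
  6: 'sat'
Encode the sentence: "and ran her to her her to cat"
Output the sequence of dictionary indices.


Look up each word in the dictionary:
  'and' -> 1
  'ran' -> 5
  'her' -> 0
  'to' -> 4
  'her' -> 0
  'her' -> 0
  'to' -> 4
  'cat' -> 2

Encoded: [1, 5, 0, 4, 0, 0, 4, 2]


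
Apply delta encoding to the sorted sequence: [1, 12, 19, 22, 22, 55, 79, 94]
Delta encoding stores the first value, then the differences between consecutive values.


First value: 1
Deltas:
  12 - 1 = 11
  19 - 12 = 7
  22 - 19 = 3
  22 - 22 = 0
  55 - 22 = 33
  79 - 55 = 24
  94 - 79 = 15


Delta encoded: [1, 11, 7, 3, 0, 33, 24, 15]


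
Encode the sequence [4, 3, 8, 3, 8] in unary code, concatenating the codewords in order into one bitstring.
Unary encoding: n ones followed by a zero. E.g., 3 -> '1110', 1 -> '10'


Encode each number as n ones followed by a terminating 0:
  4 -> 11110 (5 bits)
  3 -> 1110 (4 bits)
  8 -> 111111110 (9 bits)
  3 -> 1110 (4 bits)
  8 -> 111111110 (9 bits)
Total length = 5 + 4 + 9 + 4 + 9 = 31 bits.

Unary([4, 3, 8, 3, 8]) = 1111011101111111101110111111110 (31 bits)


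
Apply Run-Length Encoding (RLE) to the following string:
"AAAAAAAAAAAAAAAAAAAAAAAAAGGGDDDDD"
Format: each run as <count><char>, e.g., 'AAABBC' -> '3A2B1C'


Scanning runs left to right:
  i=0: run of 'A' x 25 -> '25A'
  i=25: run of 'G' x 3 -> '3G'
  i=28: run of 'D' x 5 -> '5D'

RLE = 25A3G5D


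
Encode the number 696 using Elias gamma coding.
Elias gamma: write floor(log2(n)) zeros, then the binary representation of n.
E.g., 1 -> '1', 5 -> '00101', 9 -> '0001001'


num_bits = floor(log2(696)) + 1 = 10
leading_zeros = num_bits - 1 = 9
binary(696) = 1010111000

Elias gamma(696) = '000000000' + '1010111000' = 0000000001010111000 (19 bits)


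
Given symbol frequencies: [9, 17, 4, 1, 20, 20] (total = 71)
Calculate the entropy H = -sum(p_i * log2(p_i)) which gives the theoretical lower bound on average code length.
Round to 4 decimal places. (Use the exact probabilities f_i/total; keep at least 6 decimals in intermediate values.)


Per-symbol terms -p_i * log2(p_i) with p_i = f_i/71:
  p = 9/71 = 0.126761: log2(p) = -2.979822, -p*log2(p) = 0.377724
  p = 17/71 = 0.239437: log2(p) = -2.062284, -p*log2(p) = 0.493786
  p = 4/71 = 0.056338: log2(p) = -4.149747, -p*log2(p) = 0.233789
  p = 1/71 = 0.014085: log2(p) = -6.149747, -p*log2(p) = 0.086616
  p = 20/71 = 0.281690: log2(p) = -1.827819, -p*log2(p) = 0.514879
  p = 20/71 = 0.281690: log2(p) = -1.827819, -p*log2(p) = 0.514879
H = 0.377724 + 0.493786 + 0.233789 + 0.086616 + 0.514879 + 0.514879 = 2.221673

H = 2.2217 bits/symbol


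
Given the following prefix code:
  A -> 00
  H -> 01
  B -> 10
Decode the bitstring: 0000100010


Decoding step by step:
Bits 00 -> A
Bits 00 -> A
Bits 10 -> B
Bits 00 -> A
Bits 10 -> B


Decoded message: AABAB


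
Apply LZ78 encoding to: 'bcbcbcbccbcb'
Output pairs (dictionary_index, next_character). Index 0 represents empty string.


LZ78 encoding steps:
Dictionary: {0: ''}
Step 1: w='' (idx 0), next='b' -> output (0, 'b'), add 'b' as idx 1
Step 2: w='' (idx 0), next='c' -> output (0, 'c'), add 'c' as idx 2
Step 3: w='b' (idx 1), next='c' -> output (1, 'c'), add 'bc' as idx 3
Step 4: w='bc' (idx 3), next='b' -> output (3, 'b'), add 'bcb' as idx 4
Step 5: w='c' (idx 2), next='c' -> output (2, 'c'), add 'cc' as idx 5
Step 6: w='bcb' (idx 4), end of input -> output (4, '')


Encoded: [(0, 'b'), (0, 'c'), (1, 'c'), (3, 'b'), (2, 'c'), (4, '')]


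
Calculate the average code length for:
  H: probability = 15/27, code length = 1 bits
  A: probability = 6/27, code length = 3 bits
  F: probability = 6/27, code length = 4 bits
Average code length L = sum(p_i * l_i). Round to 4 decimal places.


Weighted contributions p_i * l_i:
  H: (15/27) * 1 = 15/27
  A: (6/27) * 3 = 18/27
  F: (6/27) * 4 = 24/27
Sum = (15 + 18 + 24)/27 = 57/27

L = 57/27 = 2.1111 bits/symbol


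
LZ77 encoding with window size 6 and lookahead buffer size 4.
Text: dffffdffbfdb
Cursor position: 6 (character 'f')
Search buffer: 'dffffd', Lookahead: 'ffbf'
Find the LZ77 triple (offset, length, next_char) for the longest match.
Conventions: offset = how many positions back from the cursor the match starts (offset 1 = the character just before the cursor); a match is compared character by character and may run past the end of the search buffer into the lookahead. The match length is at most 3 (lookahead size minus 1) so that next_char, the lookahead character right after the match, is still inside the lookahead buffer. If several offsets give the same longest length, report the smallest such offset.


Try each offset into the search buffer:
  offset=1 (pos 5, char 'd'): match length 0
  offset=2 (pos 4, char 'f'): match length 1
  offset=3 (pos 3, char 'f'): match length 2
  offset=4 (pos 2, char 'f'): match length 2
  offset=5 (pos 1, char 'f'): match length 2
  offset=6 (pos 0, char 'd'): match length 0
Longest match has length 2, found at offsets 3, 4, 5; take the smallest, offset 3.
next_char = character at position 6 + 2 = 8 -> 'b'

Best match: offset=3, length=2 (matching 'ff' starting at position 3)
LZ77 triple: (3, 2, 'b')


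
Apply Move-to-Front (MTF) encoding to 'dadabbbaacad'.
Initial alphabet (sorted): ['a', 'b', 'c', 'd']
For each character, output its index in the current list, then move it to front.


MTF encoding:
'd': index 3 in ['a', 'b', 'c', 'd'] -> ['d', 'a', 'b', 'c']
'a': index 1 in ['d', 'a', 'b', 'c'] -> ['a', 'd', 'b', 'c']
'd': index 1 in ['a', 'd', 'b', 'c'] -> ['d', 'a', 'b', 'c']
'a': index 1 in ['d', 'a', 'b', 'c'] -> ['a', 'd', 'b', 'c']
'b': index 2 in ['a', 'd', 'b', 'c'] -> ['b', 'a', 'd', 'c']
'b': index 0 in ['b', 'a', 'd', 'c'] -> ['b', 'a', 'd', 'c']
'b': index 0 in ['b', 'a', 'd', 'c'] -> ['b', 'a', 'd', 'c']
'a': index 1 in ['b', 'a', 'd', 'c'] -> ['a', 'b', 'd', 'c']
'a': index 0 in ['a', 'b', 'd', 'c'] -> ['a', 'b', 'd', 'c']
'c': index 3 in ['a', 'b', 'd', 'c'] -> ['c', 'a', 'b', 'd']
'a': index 1 in ['c', 'a', 'b', 'd'] -> ['a', 'c', 'b', 'd']
'd': index 3 in ['a', 'c', 'b', 'd'] -> ['d', 'a', 'c', 'b']


Output: [3, 1, 1, 1, 2, 0, 0, 1, 0, 3, 1, 3]


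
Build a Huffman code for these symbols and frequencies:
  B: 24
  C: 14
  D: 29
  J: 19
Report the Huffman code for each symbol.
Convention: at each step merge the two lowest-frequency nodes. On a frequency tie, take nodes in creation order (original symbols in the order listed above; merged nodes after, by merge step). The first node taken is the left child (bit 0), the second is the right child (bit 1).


Huffman tree construction:
Step 1: Merge C(14) + J(19) = 33
Step 2: Merge B(24) + D(29) = 53
Step 3: Merge (C+J)(33) + (B+D)(53) = 86
Read each symbol's code off the tree from the root (left child = 0, right child = 1).

Codes:
  B: 10 (length 2)
  C: 00 (length 2)
  D: 11 (length 2)
  J: 01 (length 2)
Average code length: 172/86 = 2.0000 bits/symbol


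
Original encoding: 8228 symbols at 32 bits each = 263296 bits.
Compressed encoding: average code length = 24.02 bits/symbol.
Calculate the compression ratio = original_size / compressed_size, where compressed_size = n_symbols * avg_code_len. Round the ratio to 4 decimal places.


original_size = n_symbols * orig_bits = 8228 * 32 = 263296 bits
compressed_size = n_symbols * avg_code_len = 8228 * 24.02 = 197636.56 bits
ratio = original_size / compressed_size = 263296 / 197636.56 = 1.3322

Compression ratio = 1.3322


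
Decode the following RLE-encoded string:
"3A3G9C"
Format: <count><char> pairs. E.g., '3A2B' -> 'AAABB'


Expanding each <count><char> pair:
  3A -> 'AAA'
  3G -> 'GGG'
  9C -> 'CCCCCCCCC'

Decoded = AAAGGGCCCCCCCCC


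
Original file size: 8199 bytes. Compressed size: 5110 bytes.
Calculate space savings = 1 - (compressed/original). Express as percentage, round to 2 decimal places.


ratio = compressed/original = 5110/8199 = 0.623247
savings = 1 - ratio = 1 - 0.623247 = 0.376753
as a percentage: 0.376753 * 100 = 37.68%

Space savings = 1 - 5110/8199 = 37.68%


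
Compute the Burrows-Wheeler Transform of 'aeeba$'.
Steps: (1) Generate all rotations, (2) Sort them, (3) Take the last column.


Rotations (sorted):
  0: $aeeba -> last char: a
  1: a$aeeb -> last char: b
  2: aeeba$ -> last char: $
  3: ba$aee -> last char: e
  4: eba$ae -> last char: e
  5: eeba$a -> last char: a


BWT = ab$eea


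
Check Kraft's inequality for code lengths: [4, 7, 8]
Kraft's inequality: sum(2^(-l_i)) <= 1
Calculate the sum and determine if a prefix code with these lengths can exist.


Sum = 2^(-4) + 2^(-7) + 2^(-8)
    = 0.0625 + 0.0078125 + 0.00390625
    = 19/256 = 0.07421875
Since 0.07421875 <= 1, Kraft's inequality IS satisfied.
A prefix code with these lengths CAN exist.

Kraft sum = 0.07421875. Satisfied.


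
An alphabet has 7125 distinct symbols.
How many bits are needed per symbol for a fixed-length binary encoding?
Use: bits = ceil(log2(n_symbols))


log2(7125) = 12.7987
Bracket: 2^12 = 4096 < 7125 <= 2^13 = 8192
So ceil(log2(7125)) = 13

bits = ceil(log2(7125)) = ceil(12.7987) = 13 bits


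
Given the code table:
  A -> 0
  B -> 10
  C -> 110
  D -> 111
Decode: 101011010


Decoding:
10 -> B
10 -> B
110 -> C
10 -> B


Result: BBCB


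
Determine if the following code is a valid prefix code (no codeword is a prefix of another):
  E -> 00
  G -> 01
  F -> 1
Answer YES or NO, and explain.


Checking each pair (does one codeword prefix another?):
  E='00' vs G='01': no prefix
  E='00' vs F='1': no prefix
  G='01' vs E='00': no prefix
  G='01' vs F='1': no prefix
  F='1' vs E='00': no prefix
  F='1' vs G='01': no prefix
No violation found over all pairs.

YES -- this is a valid prefix code. No codeword is a prefix of any other codeword.


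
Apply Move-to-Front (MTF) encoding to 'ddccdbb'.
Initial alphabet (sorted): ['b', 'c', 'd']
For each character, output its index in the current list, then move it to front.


MTF encoding:
'd': index 2 in ['b', 'c', 'd'] -> ['d', 'b', 'c']
'd': index 0 in ['d', 'b', 'c'] -> ['d', 'b', 'c']
'c': index 2 in ['d', 'b', 'c'] -> ['c', 'd', 'b']
'c': index 0 in ['c', 'd', 'b'] -> ['c', 'd', 'b']
'd': index 1 in ['c', 'd', 'b'] -> ['d', 'c', 'b']
'b': index 2 in ['d', 'c', 'b'] -> ['b', 'd', 'c']
'b': index 0 in ['b', 'd', 'c'] -> ['b', 'd', 'c']


Output: [2, 0, 2, 0, 1, 2, 0]


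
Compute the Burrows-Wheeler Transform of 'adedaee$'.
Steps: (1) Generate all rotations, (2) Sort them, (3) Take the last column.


Rotations (sorted):
  0: $adedaee -> last char: e
  1: adedaee$ -> last char: $
  2: aee$aded -> last char: d
  3: daee$ade -> last char: e
  4: dedaee$a -> last char: a
  5: e$adedae -> last char: e
  6: edaee$ad -> last char: d
  7: ee$adeda -> last char: a


BWT = e$deaeda


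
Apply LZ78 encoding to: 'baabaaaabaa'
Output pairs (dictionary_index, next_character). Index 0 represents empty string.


LZ78 encoding steps:
Dictionary: {0: ''}
Step 1: w='' (idx 0), next='b' -> output (0, 'b'), add 'b' as idx 1
Step 2: w='' (idx 0), next='a' -> output (0, 'a'), add 'a' as idx 2
Step 3: w='a' (idx 2), next='b' -> output (2, 'b'), add 'ab' as idx 3
Step 4: w='a' (idx 2), next='a' -> output (2, 'a'), add 'aa' as idx 4
Step 5: w='aa' (idx 4), next='b' -> output (4, 'b'), add 'aab' as idx 5
Step 6: w='aa' (idx 4), end of input -> output (4, '')


Encoded: [(0, 'b'), (0, 'a'), (2, 'b'), (2, 'a'), (4, 'b'), (4, '')]


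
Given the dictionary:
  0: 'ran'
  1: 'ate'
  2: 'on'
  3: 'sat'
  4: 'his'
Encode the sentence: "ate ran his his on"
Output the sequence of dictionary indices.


Look up each word in the dictionary:
  'ate' -> 1
  'ran' -> 0
  'his' -> 4
  'his' -> 4
  'on' -> 2

Encoded: [1, 0, 4, 4, 2]


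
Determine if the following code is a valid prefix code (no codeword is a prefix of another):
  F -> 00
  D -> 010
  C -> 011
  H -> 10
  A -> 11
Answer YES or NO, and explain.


Checking each pair (does one codeword prefix another?):
  F='00' vs D='010': no prefix
  F='00' vs C='011': no prefix
  F='00' vs H='10': no prefix
  F='00' vs A='11': no prefix
  D='010' vs F='00': no prefix
  D='010' vs C='011': no prefix
  D='010' vs H='10': no prefix
  D='010' vs A='11': no prefix
  C='011' vs F='00': no prefix
  C='011' vs D='010': no prefix
  C='011' vs H='10': no prefix
  C='011' vs A='11': no prefix
  H='10' vs F='00': no prefix
  H='10' vs D='010': no prefix
  H='10' vs C='011': no prefix
  H='10' vs A='11': no prefix
  A='11' vs F='00': no prefix
  A='11' vs D='010': no prefix
  A='11' vs C='011': no prefix
  A='11' vs H='10': no prefix
No violation found over all pairs.

YES -- this is a valid prefix code. No codeword is a prefix of any other codeword.


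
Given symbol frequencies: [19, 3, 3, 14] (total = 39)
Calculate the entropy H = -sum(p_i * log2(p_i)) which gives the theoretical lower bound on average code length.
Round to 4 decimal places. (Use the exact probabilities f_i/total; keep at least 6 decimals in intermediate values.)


Per-symbol terms -p_i * log2(p_i) with p_i = f_i/39:
  p = 19/39 = 0.487179: log2(p) = -1.037475, -p*log2(p) = 0.505436
  p = 3/39 = 0.076923: log2(p) = -3.700440, -p*log2(p) = 0.284649
  p = 3/39 = 0.076923: log2(p) = -3.700440, -p*log2(p) = 0.284649
  p = 14/39 = 0.358974: log2(p) = -1.478047, -p*log2(p) = 0.530581
H = 0.505436 + 0.284649 + 0.284649 + 0.530581 = 1.605315

H = 1.6053 bits/symbol


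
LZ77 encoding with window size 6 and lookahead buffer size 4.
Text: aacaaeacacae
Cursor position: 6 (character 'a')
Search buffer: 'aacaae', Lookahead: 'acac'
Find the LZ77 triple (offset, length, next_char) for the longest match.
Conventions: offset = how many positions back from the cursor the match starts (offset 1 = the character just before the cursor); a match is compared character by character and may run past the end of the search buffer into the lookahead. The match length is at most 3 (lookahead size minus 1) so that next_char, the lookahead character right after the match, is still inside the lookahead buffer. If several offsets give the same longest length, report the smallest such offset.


Try each offset into the search buffer:
  offset=1 (pos 5, char 'e'): match length 0
  offset=2 (pos 4, char 'a'): match length 1
  offset=3 (pos 3, char 'a'): match length 1
  offset=4 (pos 2, char 'c'): match length 0
  offset=5 (pos 1, char 'a'): match length 3
  offset=6 (pos 0, char 'a'): match length 1
Longest match has length 3 at offset 5.
next_char = character at position 6 + 3 = 9 -> 'c'

Best match: offset=5, length=3 (matching 'aca' starting at position 1)
LZ77 triple: (5, 3, 'c')


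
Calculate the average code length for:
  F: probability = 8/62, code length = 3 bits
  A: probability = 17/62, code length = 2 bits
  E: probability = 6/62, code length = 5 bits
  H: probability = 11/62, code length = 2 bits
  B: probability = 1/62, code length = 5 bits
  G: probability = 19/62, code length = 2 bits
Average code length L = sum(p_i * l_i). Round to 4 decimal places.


Weighted contributions p_i * l_i:
  F: (8/62) * 3 = 24/62
  A: (17/62) * 2 = 34/62
  E: (6/62) * 5 = 30/62
  H: (11/62) * 2 = 22/62
  B: (1/62) * 5 = 5/62
  G: (19/62) * 2 = 38/62
Sum = (24 + 34 + 30 + 22 + 5 + 38)/62 = 153/62

L = 153/62 = 2.4677 bits/symbol


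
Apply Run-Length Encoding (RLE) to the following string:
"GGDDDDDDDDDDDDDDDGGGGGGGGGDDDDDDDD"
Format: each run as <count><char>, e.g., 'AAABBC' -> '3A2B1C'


Scanning runs left to right:
  i=0: run of 'G' x 2 -> '2G'
  i=2: run of 'D' x 15 -> '15D'
  i=17: run of 'G' x 9 -> '9G'
  i=26: run of 'D' x 8 -> '8D'

RLE = 2G15D9G8D


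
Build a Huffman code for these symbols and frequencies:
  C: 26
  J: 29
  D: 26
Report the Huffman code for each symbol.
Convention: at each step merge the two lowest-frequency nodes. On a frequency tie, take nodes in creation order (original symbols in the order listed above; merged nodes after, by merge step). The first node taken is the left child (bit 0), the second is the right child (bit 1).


Huffman tree construction:
Step 1: Merge C(26) + D(26) = 52
Step 2: Merge J(29) + (C+D)(52) = 81
Read each symbol's code off the tree from the root (left child = 0, right child = 1).

Codes:
  C: 10 (length 2)
  J: 0 (length 1)
  D: 11 (length 2)
Average code length: 133/81 = 1.6420 bits/symbol


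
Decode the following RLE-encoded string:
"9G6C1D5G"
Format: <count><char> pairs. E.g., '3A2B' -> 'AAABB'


Expanding each <count><char> pair:
  9G -> 'GGGGGGGGG'
  6C -> 'CCCCCC'
  1D -> 'D'
  5G -> 'GGGGG'

Decoded = GGGGGGGGGCCCCCCDGGGGG


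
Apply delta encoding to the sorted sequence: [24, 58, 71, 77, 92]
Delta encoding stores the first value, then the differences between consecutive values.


First value: 24
Deltas:
  58 - 24 = 34
  71 - 58 = 13
  77 - 71 = 6
  92 - 77 = 15


Delta encoded: [24, 34, 13, 6, 15]


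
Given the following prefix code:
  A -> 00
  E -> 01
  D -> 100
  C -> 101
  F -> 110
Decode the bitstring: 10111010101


Decoding step by step:
Bits 101 -> C
Bits 110 -> F
Bits 101 -> C
Bits 01 -> E


Decoded message: CFCE


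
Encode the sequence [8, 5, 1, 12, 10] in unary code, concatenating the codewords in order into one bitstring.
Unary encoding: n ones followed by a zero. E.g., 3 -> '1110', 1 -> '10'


Encode each number as n ones followed by a terminating 0:
  8 -> 111111110 (9 bits)
  5 -> 111110 (6 bits)
  1 -> 10 (2 bits)
  12 -> 1111111111110 (13 bits)
  10 -> 11111111110 (11 bits)
Total length = 9 + 6 + 2 + 13 + 11 = 41 bits.

Unary([8, 5, 1, 12, 10]) = 11111111011111010111111111111011111111110 (41 bits)


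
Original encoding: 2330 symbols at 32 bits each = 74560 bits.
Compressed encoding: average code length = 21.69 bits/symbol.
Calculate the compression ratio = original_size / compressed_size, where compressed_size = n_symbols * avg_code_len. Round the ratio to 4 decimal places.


original_size = n_symbols * orig_bits = 2330 * 32 = 74560 bits
compressed_size = n_symbols * avg_code_len = 2330 * 21.69 = 50537.7 bits
ratio = original_size / compressed_size = 74560 / 50537.7 = 1.4753

Compression ratio = 1.4753


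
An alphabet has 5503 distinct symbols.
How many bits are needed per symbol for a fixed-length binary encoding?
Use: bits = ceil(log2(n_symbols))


log2(5503) = 12.426
Bracket: 2^12 = 4096 < 5503 <= 2^13 = 8192
So ceil(log2(5503)) = 13

bits = ceil(log2(5503)) = ceil(12.426) = 13 bits


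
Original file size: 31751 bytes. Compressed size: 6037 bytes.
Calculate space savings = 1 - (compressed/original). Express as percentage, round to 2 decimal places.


ratio = compressed/original = 6037/31751 = 0.190136
savings = 1 - ratio = 1 - 0.190136 = 0.809864
as a percentage: 0.809864 * 100 = 80.99%

Space savings = 1 - 6037/31751 = 80.99%


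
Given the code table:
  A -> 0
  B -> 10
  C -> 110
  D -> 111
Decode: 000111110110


Decoding:
0 -> A
0 -> A
0 -> A
111 -> D
110 -> C
110 -> C


Result: AAADCC


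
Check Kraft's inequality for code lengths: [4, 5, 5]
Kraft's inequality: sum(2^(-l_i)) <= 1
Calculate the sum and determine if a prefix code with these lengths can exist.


Sum = 2^(-4) + 2^(-5) + 2^(-5)
    = 0.0625 + 0.03125 + 0.03125
    = 4/32 = 0.125
Since 0.125 <= 1, Kraft's inequality IS satisfied.
A prefix code with these lengths CAN exist.

Kraft sum = 0.125. Satisfied.


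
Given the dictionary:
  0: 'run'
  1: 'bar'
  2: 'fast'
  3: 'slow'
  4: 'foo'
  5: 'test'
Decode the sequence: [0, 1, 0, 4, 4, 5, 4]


Look up each index in the dictionary:
  0 -> 'run'
  1 -> 'bar'
  0 -> 'run'
  4 -> 'foo'
  4 -> 'foo'
  5 -> 'test'
  4 -> 'foo'

Decoded: "run bar run foo foo test foo"


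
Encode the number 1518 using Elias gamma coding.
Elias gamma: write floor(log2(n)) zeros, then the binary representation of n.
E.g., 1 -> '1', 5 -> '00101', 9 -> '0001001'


num_bits = floor(log2(1518)) + 1 = 11
leading_zeros = num_bits - 1 = 10
binary(1518) = 10111101110

Elias gamma(1518) = '0000000000' + '10111101110' = 000000000010111101110 (21 bits)


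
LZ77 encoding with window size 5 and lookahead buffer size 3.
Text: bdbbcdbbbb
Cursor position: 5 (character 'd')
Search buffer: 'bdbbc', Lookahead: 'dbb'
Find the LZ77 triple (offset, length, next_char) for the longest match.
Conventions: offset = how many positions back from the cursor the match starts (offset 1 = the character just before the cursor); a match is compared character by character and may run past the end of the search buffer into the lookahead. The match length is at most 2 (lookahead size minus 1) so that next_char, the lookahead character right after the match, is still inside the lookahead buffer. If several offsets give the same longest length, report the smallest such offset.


Try each offset into the search buffer:
  offset=1 (pos 4, char 'c'): match length 0
  offset=2 (pos 3, char 'b'): match length 0
  offset=3 (pos 2, char 'b'): match length 0
  offset=4 (pos 1, char 'd'): match length 2
  offset=5 (pos 0, char 'b'): match length 0
Longest match has length 2 at offset 4.
next_char = character at position 5 + 2 = 7 -> 'b'

Best match: offset=4, length=2 (matching 'db' starting at position 1)
LZ77 triple: (4, 2, 'b')


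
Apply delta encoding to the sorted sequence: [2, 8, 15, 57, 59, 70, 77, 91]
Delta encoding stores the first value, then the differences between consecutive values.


First value: 2
Deltas:
  8 - 2 = 6
  15 - 8 = 7
  57 - 15 = 42
  59 - 57 = 2
  70 - 59 = 11
  77 - 70 = 7
  91 - 77 = 14


Delta encoded: [2, 6, 7, 42, 2, 11, 7, 14]


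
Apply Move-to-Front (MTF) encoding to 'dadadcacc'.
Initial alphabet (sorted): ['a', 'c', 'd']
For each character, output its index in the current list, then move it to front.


MTF encoding:
'd': index 2 in ['a', 'c', 'd'] -> ['d', 'a', 'c']
'a': index 1 in ['d', 'a', 'c'] -> ['a', 'd', 'c']
'd': index 1 in ['a', 'd', 'c'] -> ['d', 'a', 'c']
'a': index 1 in ['d', 'a', 'c'] -> ['a', 'd', 'c']
'd': index 1 in ['a', 'd', 'c'] -> ['d', 'a', 'c']
'c': index 2 in ['d', 'a', 'c'] -> ['c', 'd', 'a']
'a': index 2 in ['c', 'd', 'a'] -> ['a', 'c', 'd']
'c': index 1 in ['a', 'c', 'd'] -> ['c', 'a', 'd']
'c': index 0 in ['c', 'a', 'd'] -> ['c', 'a', 'd']


Output: [2, 1, 1, 1, 1, 2, 2, 1, 0]
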